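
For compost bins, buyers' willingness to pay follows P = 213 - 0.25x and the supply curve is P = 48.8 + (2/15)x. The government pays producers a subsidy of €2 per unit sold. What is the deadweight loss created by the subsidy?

Pre-subsidy: 213 - 0.25x = 48.8 + (2/15)x gives x* = 9852/23 and P* = 2436/23.
With the subsidy, sellers receive Ps = Pb + 2 for each unit, where Pb is the price buyers pay.
On the curves, Pb = 213 - 0.25x and Ps = 48.8 + (2/15)x; the wedge Ps − Pb = 2 gives 48.8 + (2/15)x − (213 - 0.25x) = 2, so x' = 9972/23.
Then Pb = 213 − 0.25·(9972/23) = 2406/23 and Ps = 48.8 + (2/15)·(9972/23) = 2452/23.
The subsidy expands output by 9972/23 − 9852/23 = 120/23 past the efficient level; on those units the gap between marginal cost and willingness to pay runs from 0 up to 2.
DWL = ½ × 2 × 120/23 = 120/23.

Deadweight loss = 120/23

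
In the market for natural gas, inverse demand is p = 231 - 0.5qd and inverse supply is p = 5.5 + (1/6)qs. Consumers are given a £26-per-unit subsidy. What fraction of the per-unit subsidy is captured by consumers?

Consumer share = 0.75

Pre-subsidy: 231 - 0.5q = 5.5 + (1/6)q gives q* = 338.25 and p* = 61.875.
With the rebate, buyers effectively pay pb = ps − 26, where ps is the price sellers receive.
On the curves, pb = 231 - 0.5q and ps = 5.5 + (1/6)q; the wedge ps − pb = 26 gives 5.5 + (1/6)q − (231 - 0.5q) = 26, so q' = 377.25.
Then pb = 231 − 0.5·377.25 = 42.375 and ps = 5.5 + (1/6)·377.25 = 68.375.
Buyers' price falls by p* − pb = 61.875 − 42.375 = 19.5; sellers' price rises by ps − p* = 68.375 − 61.875 = 6.5.
So consumers capture 19.5/26 = 0.75 of each unit of subsidy.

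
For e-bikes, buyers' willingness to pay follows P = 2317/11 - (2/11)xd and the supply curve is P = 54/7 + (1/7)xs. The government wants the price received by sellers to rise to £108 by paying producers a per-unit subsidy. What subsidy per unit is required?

Required subsidy s = £25 per unit

At a seller price of 108, quantity supplied is -54 + 7·108 = 702.
Buyers absorb 702 only when they pay Pb = 2317/11 − (2/11)·702 = 83.
s = Ps − Pb = 108 − 83 = 25.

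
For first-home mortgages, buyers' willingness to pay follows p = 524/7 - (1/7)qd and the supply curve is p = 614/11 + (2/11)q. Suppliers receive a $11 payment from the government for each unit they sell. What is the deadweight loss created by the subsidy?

Deadweight loss = $186.34

Pre-subsidy: 524/7 - (1/7)q = 614/11 + (2/11)q gives q* = 58.64 and p* = 66.48.
With the subsidy, sellers receive ps = pb + 11 for each unit, where pb is the price buyers pay.
On the curves, pb = 524/7 - (1/7)q and ps = 614/11 + (2/11)q; the wedge ps − pb = 11 gives 614/11 + (2/11)q − (524/7 - (1/7)q) = 11, so q' = 92.52.
Then pb = 524/7 − (1/7)·92.52 = 61.64 and ps = 614/11 + (2/11)·92.52 = 72.64.
The subsidy expands output by 92.52 − 58.64 = 33.88 past the efficient level; on those units the gap between marginal cost and willingness to pay runs from 0 up to 11.
DWL = ½ × 11 × 33.88 = 186.34.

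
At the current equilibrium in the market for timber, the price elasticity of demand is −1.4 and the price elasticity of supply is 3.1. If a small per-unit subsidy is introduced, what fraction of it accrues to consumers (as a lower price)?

Consumer share = 31/45

For a small subsidy around the equilibrium, the benefit split depends on the relative slopes, which at a point are proportional to the elasticities.
Buyer share = εs/(εs + |εd|) = 3.1/(3.1 + 1.4) = 31/45; seller share = |εd|/(εs + |εd|) = 14/45.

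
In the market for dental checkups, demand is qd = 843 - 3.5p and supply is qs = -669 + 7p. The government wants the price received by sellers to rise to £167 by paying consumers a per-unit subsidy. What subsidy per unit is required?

At a seller price of 167, quantity supplied is -669 + 7·167 = 500.
Buyers absorb 500 only when they pay pb with 843 − 3.5·pb = 500, i.e. pb = 98.
s = ps − pb = 167 − 98 = 69.

Required subsidy s = £69 per unit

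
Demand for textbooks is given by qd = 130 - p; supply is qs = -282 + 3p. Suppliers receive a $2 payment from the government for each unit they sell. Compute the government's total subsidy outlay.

Pre-subsidy: 130 - p = -282 + 3p gives p* = 103, q* = 27.
With the subsidy, sellers receive ps = pb + 2 for each unit, where pb is the price buyers pay.
Supply in terms of pb becomes qs = -282 + 3(pb + 2) = -276 + 3pb. Setting this equal to demand: 130 - pb = -276 + 3pb, so pb = 101.5.
Sellers receive ps = 101.5 + 2 = 103.5; q' = 130 − 1·101.5 = 28.5.
Government outlay = subsidy × quantity = 2 × 28.5 = 57.

Government cost = $57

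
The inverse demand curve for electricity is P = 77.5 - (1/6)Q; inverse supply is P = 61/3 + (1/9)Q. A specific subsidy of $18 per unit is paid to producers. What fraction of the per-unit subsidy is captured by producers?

Producer share = 0.4

Pre-subsidy: 77.5 - (1/6)Q = 61/3 + (1/9)Q gives Q* = 205.8 and P* = 43.2.
With the subsidy, sellers receive Ps = Pb + 18 for each unit, where Pb is the price buyers pay.
On the curves, Pb = 77.5 - (1/6)Q and Ps = 61/3 + (1/9)Q; the wedge Ps − Pb = 18 gives 61/3 + (1/9)Q − (77.5 - (1/6)Q) = 18, so Q' = 270.6.
Then Pb = 77.5 − (1/6)·270.6 = 32.4 and Ps = 61/3 + (1/9)·270.6 = 50.4.
Buyers' price falls by P* − Pb = 43.2 − 32.4 = 10.8; sellers' price rises by Ps − P* = 50.4 − 43.2 = 7.2.
So producers capture 7.2/18 = 0.4 of each unit of subsidy.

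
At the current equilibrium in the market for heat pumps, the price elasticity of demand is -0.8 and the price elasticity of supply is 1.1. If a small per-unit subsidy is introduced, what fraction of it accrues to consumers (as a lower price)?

For a small subsidy around the equilibrium, the benefit split depends on the relative slopes, which at a point are proportional to the elasticities.
Buyer share = εs/(εs + |εd|) = 1.1/(1.1 + 0.8) = 11/19; seller share = |εd|/(εs + |εd|) = 8/19.

Consumer share = 11/19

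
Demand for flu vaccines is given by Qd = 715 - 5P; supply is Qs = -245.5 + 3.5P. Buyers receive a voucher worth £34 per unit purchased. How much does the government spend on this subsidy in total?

Government cost = £7480

Pre-subsidy: 715 - 5P = -245.5 + 3.5P gives P* = 113, Q* = 150.
With the rebate, buyers effectively pay Pb = Ps − 34, where Ps is the price sellers receive.
Demand in terms of Ps becomes Qd = 715 − 5(Ps − 34) = 885 - 5Ps. Setting this equal to supply: 885 - 5Ps = -245.5 + 3.5Ps, so Ps = 133.
Buyers pay Pb = 133 − 34 = 99; Q' = -245.5 + 3.5·133 = 220.
Government outlay = subsidy × quantity = 34 × 220 = 7480.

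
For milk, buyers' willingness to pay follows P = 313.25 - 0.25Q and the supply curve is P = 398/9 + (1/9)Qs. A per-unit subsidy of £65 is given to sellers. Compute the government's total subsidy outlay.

Government cost = £60125

Pre-subsidy: 313.25 - 0.25Q = 398/9 + (1/9)Q gives Q* = 745 and P* = 127.
With the subsidy, sellers receive Ps = Pb + 65 for each unit, where Pb is the price buyers pay.
On the curves, Pb = 313.25 - 0.25Q and Ps = 398/9 + (1/9)Q; the wedge Ps − Pb = 65 gives 398/9 + (1/9)Q − (313.25 - 0.25Q) = 65, so Q' = 925.
Then Pb = 313.25 − 0.25·925 = 82 and Ps = 398/9 + (1/9)·925 = 147.
Government outlay = subsidy × quantity = 65 × 925 = 60125.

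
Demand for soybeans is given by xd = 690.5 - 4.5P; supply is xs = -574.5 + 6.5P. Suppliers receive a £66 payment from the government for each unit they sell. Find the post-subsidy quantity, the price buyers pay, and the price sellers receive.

x' = 348.5; buyers pay £76; sellers receive £142

Pre-subsidy: 690.5 - 4.5P = -574.5 + 6.5P gives P* = 115, x* = 173.
With the subsidy, sellers receive Ps = Pb + 66 for each unit, where Pb is the price buyers pay.
Supply in terms of Pb becomes xs = -574.5 + 6.5(Pb + 66) = -145.5 + 6.5Pb. Setting this equal to demand: 690.5 - 4.5Pb = -145.5 + 6.5Pb, so Pb = 76.
Sellers receive Ps = 76 + 66 = 142; x' = 690.5 − 4.5·76 = 348.5.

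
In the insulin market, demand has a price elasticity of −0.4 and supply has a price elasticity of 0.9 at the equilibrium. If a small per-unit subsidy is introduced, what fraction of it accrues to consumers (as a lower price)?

Consumer share = 9/13

For a small subsidy around the equilibrium, the benefit split depends on the relative slopes, which at a point are proportional to the elasticities.
Buyer share = εs/(εs + |εd|) = 0.9/(0.9 + 0.4) = 9/13; seller share = |εd|/(εs + |εd|) = 4/13.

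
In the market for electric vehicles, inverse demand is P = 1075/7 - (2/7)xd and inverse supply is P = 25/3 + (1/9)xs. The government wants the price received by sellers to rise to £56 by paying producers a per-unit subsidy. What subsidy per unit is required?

At a seller price of 56, quantity supplied is -75 + 9·56 = 429.
Buyers absorb 429 only when they pay Pb = 1075/7 − (2/7)·429 = 31.
s = Ps − Pb = 56 − 31 = 25.

Required subsidy s = £25 per unit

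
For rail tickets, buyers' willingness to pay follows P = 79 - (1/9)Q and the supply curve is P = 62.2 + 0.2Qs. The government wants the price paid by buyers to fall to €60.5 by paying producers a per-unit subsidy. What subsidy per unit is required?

At a buyer price of 60.5, quantity demanded is 711 − 9·60.5 = 166.5.
Sellers supply 166.5 only when they receive Ps = 62.2 + 0.2·166.5 = 95.5.
s = Ps − Pb = 95.5 − 60.5 = 35.

Required subsidy s = €35 per unit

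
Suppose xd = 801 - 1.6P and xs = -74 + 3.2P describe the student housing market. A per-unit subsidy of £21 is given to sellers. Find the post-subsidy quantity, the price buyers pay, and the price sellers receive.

x' = 7976/15; buyers pay 4039/24; sellers receive 4543/24

Pre-subsidy: 801 - 1.6P = -74 + 3.2P gives P* = 4375/24, x* = 1528/3.
With the subsidy, sellers receive Ps = Pb + 21 for each unit, where Pb is the price buyers pay.
Supply in terms of Pb becomes xs = -74 + 3.2(Pb + 21) = -6.8 + 3.2Pb. Setting this equal to demand: 801 - 1.6Pb = -6.8 + 3.2Pb, so Pb = 4039/24.
Sellers receive Ps = 4039/24 + 21 = 4543/24; x' = 801 − 1.6·(4039/24) = 7976/15.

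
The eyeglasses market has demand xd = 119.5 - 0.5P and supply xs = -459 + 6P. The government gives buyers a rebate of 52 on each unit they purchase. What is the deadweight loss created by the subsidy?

Pre-subsidy: 119.5 - 0.5P = -459 + 6P gives P* = 89, x* = 75.
With the rebate, buyers effectively pay Pb = Ps − 52, where Ps is the price sellers receive.
Demand in terms of Ps becomes xd = 119.5 − 0.5(Ps − 52) = 145.5 - 0.5Ps. Setting this equal to supply: 145.5 - 0.5Ps = -459 + 6Ps, so Ps = 93.
Buyers pay Pb = 93 − 52 = 41; x' = -459 + 6·93 = 99.
The subsidy expands output by 99 − 75 = 24 past the efficient level; on those units the gap between marginal cost and willingness to pay runs from 0 up to 52.
DWL = ½ × 52 × 24 = 624.

Deadweight loss = 624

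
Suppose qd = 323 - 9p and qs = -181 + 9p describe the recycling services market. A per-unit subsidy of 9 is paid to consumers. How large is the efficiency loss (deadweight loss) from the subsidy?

Deadweight loss = 182.25

Pre-subsidy: 323 - 9p = -181 + 9p gives p* = 28, q* = 71.
With the rebate, buyers effectively pay pb = ps − 9, where ps is the price sellers receive.
Demand in terms of ps becomes qd = 323 − 9(ps − 9) = 404 - 9ps. Setting this equal to supply: 404 - 9ps = -181 + 9ps, so ps = 32.5.
Buyers pay pb = 32.5 − 9 = 23.5; q' = -181 + 9·32.5 = 111.5.
The subsidy expands output by 111.5 − 71 = 40.5 past the efficient level; on those units the gap between marginal cost and willingness to pay runs from 0 up to 9.
DWL = ½ × 9 × 40.5 = 182.25.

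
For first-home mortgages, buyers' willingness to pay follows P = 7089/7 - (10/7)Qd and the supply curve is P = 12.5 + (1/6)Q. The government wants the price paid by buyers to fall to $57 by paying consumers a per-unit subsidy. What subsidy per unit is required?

At a buyer price of 57, quantity demanded is 708.9 − 0.7·57 = 669.
Sellers supply 669 only when they receive Ps = 12.5 + (1/6)·669 = 124.
s = Ps − Pb = 124 − 57 = 67.

Required subsidy s = $67 per unit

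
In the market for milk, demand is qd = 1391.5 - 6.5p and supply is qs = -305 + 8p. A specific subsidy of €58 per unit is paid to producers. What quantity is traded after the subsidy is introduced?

Pre-subsidy: 1391.5 - 6.5p = -305 + 8p gives p* = 117, q* = 631.
With the subsidy, sellers receive ps = pb + 58 for each unit, where pb is the price buyers pay.
Supply in terms of pb becomes qs = -305 + 8(pb + 58) = 159 + 8pb. Setting this equal to demand: 1391.5 - 6.5pb = 159 + 8pb, so pb = 85.
Sellers receive ps = 85 + 58 = 143; q' = 1391.5 − 6.5·85 = 839.

q' = 839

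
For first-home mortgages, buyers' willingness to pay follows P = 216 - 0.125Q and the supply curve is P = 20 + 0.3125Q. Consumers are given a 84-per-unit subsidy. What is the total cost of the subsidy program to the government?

Government cost = 53760

Pre-subsidy: 216 - 0.125Q = 20 + 0.3125Q gives Q* = 448 and P* = 160.
With the rebate, buyers effectively pay Pb = Ps − 84, where Ps is the price sellers receive.
On the curves, Pb = 216 - 0.125Q and Ps = 20 + 0.3125Q; the wedge Ps − Pb = 84 gives 20 + 0.3125Q − (216 - 0.125Q) = 84, so Q' = 640.
Then Pb = 216 − 0.125·640 = 136 and Ps = 20 + 0.3125·640 = 220.
Government outlay = subsidy × quantity = 84 × 640 = 53760.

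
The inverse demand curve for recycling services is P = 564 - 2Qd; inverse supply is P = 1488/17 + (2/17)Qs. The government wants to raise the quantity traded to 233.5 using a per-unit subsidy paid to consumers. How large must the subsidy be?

At Q = 233.5, from the demand curve buyers pay Pb = 564 − 2·233.5 = 97; from the supply curve sellers need Ps = 1488/17 + (2/17)·233.5 = 115.
The subsidy must fill the gap: s = Ps − Pb = 115 − 97 = 18.

Required subsidy s = 18 per unit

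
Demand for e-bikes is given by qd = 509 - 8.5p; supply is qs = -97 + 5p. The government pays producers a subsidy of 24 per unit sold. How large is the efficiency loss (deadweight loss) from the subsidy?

Deadweight loss = 2720/3

Pre-subsidy: 509 - 8.5p = -97 + 5p gives p* = 404/9, q* = 1147/9.
With the subsidy, sellers receive ps = pb + 24 for each unit, where pb is the price buyers pay.
Supply in terms of pb becomes qs = -97 + 5(pb + 24) = 23 + 5pb. Setting this equal to demand: 509 - 8.5pb = 23 + 5pb, so pb = 36.
Sellers receive ps = 36 + 24 = 60; q' = 509 − 8.5·36 = 203.
The subsidy expands output by 203 − 1147/9 = 680/9 past the efficient level; on those units the gap between marginal cost and willingness to pay runs from 0 up to 24.
DWL = ½ × 24 × 680/9 = 2720/3.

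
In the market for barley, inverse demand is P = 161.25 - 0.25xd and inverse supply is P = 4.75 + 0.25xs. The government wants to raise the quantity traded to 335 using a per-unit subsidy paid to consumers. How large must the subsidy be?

Required subsidy s = 11 per unit

At x = 335, from the demand curve buyers pay Pb = 161.25 − 0.25·335 = 77.5; from the supply curve sellers need Ps = 4.75 + 0.25·335 = 88.5.
The subsidy must fill the gap: s = Ps − Pb = 88.5 − 77.5 = 11.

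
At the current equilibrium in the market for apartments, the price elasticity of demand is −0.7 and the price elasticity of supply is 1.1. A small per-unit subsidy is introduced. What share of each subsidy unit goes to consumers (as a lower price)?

For a small subsidy around the equilibrium, the benefit split depends on the relative slopes, which at a point are proportional to the elasticities.
Buyer share = εs/(εs + |εd|) = 1.1/(1.1 + 0.7) = 11/18; seller share = |εd|/(εs + |εd|) = 7/18.

Consumer share = 11/18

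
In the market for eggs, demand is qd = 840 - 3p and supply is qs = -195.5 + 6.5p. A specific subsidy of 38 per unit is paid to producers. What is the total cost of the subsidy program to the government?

Government cost = 22458

Pre-subsidy: 840 - 3p = -195.5 + 6.5p gives p* = 109, q* = 513.
With the subsidy, sellers receive ps = pb + 38 for each unit, where pb is the price buyers pay.
Supply in terms of pb becomes qs = -195.5 + 6.5(pb + 38) = 51.5 + 6.5pb. Setting this equal to demand: 840 - 3pb = 51.5 + 6.5pb, so pb = 83.
Sellers receive ps = 83 + 38 = 121; q' = 840 − 3·83 = 591.
Government outlay = subsidy × quantity = 38 × 591 = 22458.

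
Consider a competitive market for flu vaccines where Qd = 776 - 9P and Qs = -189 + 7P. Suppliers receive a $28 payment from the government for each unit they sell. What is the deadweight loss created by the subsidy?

Pre-subsidy: 776 - 9P = -189 + 7P gives P* = 60.3125, Q* = 233.1875.
With the subsidy, sellers receive Ps = Pb + 28 for each unit, where Pb is the price buyers pay.
Supply in terms of Pb becomes Qs = -189 + 7(Pb + 28) = 7 + 7Pb. Setting this equal to demand: 776 - 9Pb = 7 + 7Pb, so Pb = 48.0625.
Sellers receive Ps = 48.0625 + 28 = 76.0625; Q' = 776 − 9·48.0625 = 343.4375.
The subsidy expands output by 343.4375 − 233.1875 = 110.25 past the efficient level; on those units the gap between marginal cost and willingness to pay runs from 0 up to 28.
DWL = ½ × 28 × 110.25 = 1543.5.

Deadweight loss = $1543.5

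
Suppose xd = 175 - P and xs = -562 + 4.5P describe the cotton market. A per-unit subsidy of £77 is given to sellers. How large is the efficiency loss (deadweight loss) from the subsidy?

Deadweight loss = £2425.5

Pre-subsidy: 175 - P = -562 + 4.5P gives P* = 134, x* = 41.
With the subsidy, sellers receive Ps = Pb + 77 for each unit, where Pb is the price buyers pay.
Supply in terms of Pb becomes xs = -562 + 4.5(Pb + 77) = -215.5 + 4.5Pb. Setting this equal to demand: 175 - Pb = -215.5 + 4.5Pb, so Pb = 71.
Sellers receive Ps = 71 + 77 = 148; x' = 175 − 1·71 = 104.
The subsidy expands output by 104 − 41 = 63 past the efficient level; on those units the gap between marginal cost and willingness to pay runs from 0 up to 77.
DWL = ½ × 77 × 63 = 2425.5.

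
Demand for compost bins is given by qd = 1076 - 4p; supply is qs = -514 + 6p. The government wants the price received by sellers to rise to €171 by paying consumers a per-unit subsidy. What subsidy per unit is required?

At a seller price of 171, quantity supplied is -514 + 6·171 = 512.
Buyers absorb 512 only when they pay pb with 1076 − 4·pb = 512, i.e. pb = 141.
s = ps − pb = 171 − 141 = 30.

Required subsidy s = €30 per unit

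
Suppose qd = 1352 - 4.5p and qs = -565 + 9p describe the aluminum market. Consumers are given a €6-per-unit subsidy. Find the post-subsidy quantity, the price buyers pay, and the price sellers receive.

q' = 731; buyers pay €138; sellers receive €144

Pre-subsidy: 1352 - 4.5p = -565 + 9p gives p* = 142, q* = 713.
With the rebate, buyers effectively pay pb = ps − 6, where ps is the price sellers receive.
Demand in terms of ps becomes qd = 1352 − 4.5(ps − 6) = 1379 - 4.5ps. Setting this equal to supply: 1379 - 4.5ps = -565 + 9ps, so ps = 144.
Buyers pay pb = 144 − 6 = 138; q' = -565 + 9·144 = 731.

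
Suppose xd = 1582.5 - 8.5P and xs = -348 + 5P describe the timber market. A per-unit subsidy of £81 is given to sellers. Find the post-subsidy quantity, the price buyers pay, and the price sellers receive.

x' = 622; buyers pay £113; sellers receive £194

Pre-subsidy: 1582.5 - 8.5P = -348 + 5P gives P* = 143, x* = 367.
With the subsidy, sellers receive Ps = Pb + 81 for each unit, where Pb is the price buyers pay.
Supply in terms of Pb becomes xs = -348 + 5(Pb + 81) = 57 + 5Pb. Setting this equal to demand: 1582.5 - 8.5Pb = 57 + 5Pb, so Pb = 113.
Sellers receive Ps = 113 + 81 = 194; x' = 1582.5 − 8.5·113 = 622.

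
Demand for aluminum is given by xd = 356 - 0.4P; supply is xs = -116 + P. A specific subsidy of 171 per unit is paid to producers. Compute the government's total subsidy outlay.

Pre-subsidy: 356 - 0.4P = -116 + P gives P* = 2360/7, x* = 1548/7.
With the subsidy, sellers receive Ps = Pb + 171 for each unit, where Pb is the price buyers pay.
Supply in terms of Pb becomes xs = -116 + 1(Pb + 171) = 55 + Pb. Setting this equal to demand: 356 - 0.4Pb = 55 + Pb, so Pb = 215.
Sellers receive Ps = 215 + 171 = 386; x' = 356 − 0.4·215 = 270.
Government outlay = subsidy × quantity = 171 × 270 = 46170.

Government cost = 46170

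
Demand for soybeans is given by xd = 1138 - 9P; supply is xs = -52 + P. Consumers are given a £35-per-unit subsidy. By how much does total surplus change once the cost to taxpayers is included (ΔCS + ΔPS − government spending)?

Net change in total surplus = -£551.25

Pre-subsidy: 1138 - 9P = -52 + P gives P* = 119, x* = 67.
With the rebate, buyers effectively pay Pb = Ps − 35, where Ps is the price sellers receive.
Demand in terms of Ps becomes xd = 1138 − 9(Ps − 35) = 1453 - 9Ps. Setting this equal to supply: 1453 - 9Ps = -52 + Ps, so Ps = 150.5.
Buyers pay Pb = 150.5 − 35 = 115.5; x' = -52 + 1·150.5 = 98.5.
ΔCS = ½(67 + 98.5)(119 − 115.5) = 289.625; ΔPS = ½(67 + 98.5)(150.5 − 119) = 2606.625.
Government spending = 35 × 98.5 = 3447.5.
Net change = 289.625 + 2606.625 − 3447.5 = -551.25. The loss equals the DWL triangle ½·35·31.5.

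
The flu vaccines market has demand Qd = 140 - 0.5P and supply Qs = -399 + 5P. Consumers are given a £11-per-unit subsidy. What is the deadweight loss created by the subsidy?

Deadweight loss = £27.5

Pre-subsidy: 140 - 0.5P = -399 + 5P gives P* = 98, Q* = 91.
With the rebate, buyers effectively pay Pb = Ps − 11, where Ps is the price sellers receive.
Demand in terms of Ps becomes Qd = 140 − 0.5(Ps − 11) = 145.5 - 0.5Ps. Setting this equal to supply: 145.5 - 0.5Ps = -399 + 5Ps, so Ps = 99.
Buyers pay Pb = 99 − 11 = 88; Q' = -399 + 5·99 = 96.
The subsidy expands output by 96 − 91 = 5 past the efficient level; on those units the gap between marginal cost and willingness to pay runs from 0 up to 11.
DWL = ½ × 11 × 5 = 27.5.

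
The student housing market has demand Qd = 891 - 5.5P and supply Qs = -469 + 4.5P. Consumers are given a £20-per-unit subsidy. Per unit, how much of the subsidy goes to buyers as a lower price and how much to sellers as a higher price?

Pre-subsidy: 891 - 5.5P = -469 + 4.5P gives P* = 136, Q* = 143.
With the rebate, buyers effectively pay Pb = Ps − 20, where Ps is the price sellers receive.
Demand in terms of Ps becomes Qd = 891 − 5.5(Ps − 20) = 1001 - 5.5Ps. Setting this equal to supply: 1001 - 5.5Ps = -469 + 4.5Ps, so Ps = 147.
Buyers pay Pb = 147 − 20 = 127; Q' = -469 + 4.5·147 = 192.5.
Buyers' price falls by P* − Pb = 136 − 127 = 9; sellers' price rises by Ps − P* = 147 − 136 = 11.

Buyers gain £9 per unit; sellers gain £11 per unit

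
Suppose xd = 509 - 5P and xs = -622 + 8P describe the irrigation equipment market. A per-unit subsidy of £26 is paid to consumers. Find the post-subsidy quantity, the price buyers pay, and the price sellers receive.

x' = 154; buyers pay £71; sellers receive £97

Pre-subsidy: 509 - 5P = -622 + 8P gives P* = 87, x* = 74.
With the rebate, buyers effectively pay Pb = Ps − 26, where Ps is the price sellers receive.
Demand in terms of Ps becomes xd = 509 − 5(Ps − 26) = 639 - 5Ps. Setting this equal to supply: 639 - 5Ps = -622 + 8Ps, so Ps = 97.
Buyers pay Pb = 97 − 26 = 71; x' = -622 + 8·97 = 154.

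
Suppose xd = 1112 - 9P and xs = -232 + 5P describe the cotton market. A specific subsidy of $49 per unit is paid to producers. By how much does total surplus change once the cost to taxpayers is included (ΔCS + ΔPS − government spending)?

Net change in total surplus = -$3858.75

Pre-subsidy: 1112 - 9P = -232 + 5P gives P* = 96, x* = 248.
With the subsidy, sellers receive Ps = Pb + 49 for each unit, where Pb is the price buyers pay.
Supply in terms of Pb becomes xs = -232 + 5(Pb + 49) = 13 + 5Pb. Setting this equal to demand: 1112 - 9Pb = 13 + 5Pb, so Pb = 78.5.
Sellers receive Ps = 78.5 + 49 = 127.5; x' = 1112 − 9·78.5 = 405.5.
ΔCS = ½(248 + 405.5)(96 − 78.5) = 5718.125; ΔPS = ½(248 + 405.5)(127.5 − 96) = 10292.625.
Government spending = 49 × 405.5 = 19869.5.
Net change = 5718.125 + 10292.625 − 19869.5 = -3858.75. The loss equals the DWL triangle ½·49·157.5.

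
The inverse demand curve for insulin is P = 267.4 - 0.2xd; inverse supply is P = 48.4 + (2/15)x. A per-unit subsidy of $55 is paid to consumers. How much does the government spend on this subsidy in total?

Government cost = $45210

Pre-subsidy: 267.4 - 0.2x = 48.4 + (2/15)x gives x* = 657 and P* = 136.
With the rebate, buyers effectively pay Pb = Ps − 55, where Ps is the price sellers receive.
On the curves, Pb = 267.4 - 0.2x and Ps = 48.4 + (2/15)x; the wedge Ps − Pb = 55 gives 48.4 + (2/15)x − (267.4 - 0.2x) = 55, so x' = 822.
Then Pb = 267.4 − 0.2·822 = 103 and Ps = 48.4 + (2/15)·822 = 158.
Government outlay = subsidy × quantity = 55 × 822 = 45210.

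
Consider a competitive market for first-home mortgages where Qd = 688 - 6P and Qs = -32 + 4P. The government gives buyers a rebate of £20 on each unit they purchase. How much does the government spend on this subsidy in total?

Government cost = £6080

Pre-subsidy: 688 - 6P = -32 + 4P gives P* = 72, Q* = 256.
With the rebate, buyers effectively pay Pb = Ps − 20, where Ps is the price sellers receive.
Demand in terms of Ps becomes Qd = 688 − 6(Ps − 20) = 808 - 6Ps. Setting this equal to supply: 808 - 6Ps = -32 + 4Ps, so Ps = 84.
Buyers pay Pb = 84 − 20 = 64; Q' = -32 + 4·84 = 304.
Government outlay = subsidy × quantity = 20 × 304 = 6080.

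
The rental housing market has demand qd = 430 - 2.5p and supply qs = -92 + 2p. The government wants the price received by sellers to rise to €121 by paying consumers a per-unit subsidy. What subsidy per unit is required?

At a seller price of 121, quantity supplied is -92 + 2·121 = 150.
Buyers absorb 150 only when they pay pb with 430 − 2.5·pb = 150, i.e. pb = 112.
s = ps − pb = 121 − 112 = 9.

Required subsidy s = €9 per unit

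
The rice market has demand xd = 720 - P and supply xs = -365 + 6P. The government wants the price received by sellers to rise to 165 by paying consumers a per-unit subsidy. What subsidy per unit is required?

At a seller price of 165, quantity supplied is -365 + 6·165 = 625.
Buyers absorb 625 only when they pay Pb with 720 − 1·Pb = 625, i.e. Pb = 95.
s = Ps − Pb = 165 − 95 = 70.

Required subsidy s = 70 per unit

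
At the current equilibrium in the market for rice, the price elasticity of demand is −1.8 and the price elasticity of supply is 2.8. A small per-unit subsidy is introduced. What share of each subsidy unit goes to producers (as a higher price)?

Producer share = 9/23

For a small subsidy around the equilibrium, the benefit split depends on the relative slopes, which at a point are proportional to the elasticities.
Buyer share = εs/(εs + |εd|) = 2.8/(2.8 + 1.8) = 14/23; seller share = |εd|/(εs + |εd|) = 9/23.
So producers capture 9/23 of the subsidy.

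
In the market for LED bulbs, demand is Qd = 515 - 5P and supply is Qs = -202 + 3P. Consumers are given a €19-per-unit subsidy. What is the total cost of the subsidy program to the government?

Pre-subsidy: 515 - 5P = -202 + 3P gives P* = 89.625, Q* = 66.875.
With the rebate, buyers effectively pay Pb = Ps − 19, where Ps is the price sellers receive.
Demand in terms of Ps becomes Qd = 515 − 5(Ps − 19) = 610 - 5Ps. Setting this equal to supply: 610 - 5Ps = -202 + 3Ps, so Ps = 101.5.
Buyers pay Pb = 101.5 − 19 = 82.5; Q' = -202 + 3·101.5 = 102.5.
Government outlay = subsidy × quantity = 19 × 102.5 = 1947.5.

Government cost = €1947.5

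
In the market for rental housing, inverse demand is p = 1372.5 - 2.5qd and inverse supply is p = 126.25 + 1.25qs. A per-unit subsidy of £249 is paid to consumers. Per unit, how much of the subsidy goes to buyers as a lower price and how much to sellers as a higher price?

Pre-subsidy: 1372.5 - 2.5q = 126.25 + 1.25q gives q* = 997/3 and p* = 1625/3.
With the rebate, buyers effectively pay pb = ps − 249, where ps is the price sellers receive.
On the curves, pb = 1372.5 - 2.5q and ps = 126.25 + 1.25q; the wedge ps − pb = 249 gives 126.25 + 1.25q − (1372.5 - 2.5q) = 249, so q' = 5981/15.
Then pb = 1372.5 − 2.5·(5981/15) = 1127/3 and ps = 126.25 + 1.25·(5981/15) = 1874/3.
Buyers' price falls by p* − pb = 1625/3 − 1127/3 = 166; sellers' price rises by ps − p* = 1874/3 − 1625/3 = 83.

Buyers gain £166 per unit; sellers gain £83 per unit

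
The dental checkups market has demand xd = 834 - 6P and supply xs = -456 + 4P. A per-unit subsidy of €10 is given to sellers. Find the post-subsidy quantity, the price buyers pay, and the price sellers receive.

x' = 84; buyers pay €125; sellers receive €135

Pre-subsidy: 834 - 6P = -456 + 4P gives P* = 129, x* = 60.
With the subsidy, sellers receive Ps = Pb + 10 for each unit, where Pb is the price buyers pay.
Supply in terms of Pb becomes xs = -456 + 4(Pb + 10) = -416 + 4Pb. Setting this equal to demand: 834 - 6Pb = -416 + 4Pb, so Pb = 125.
Sellers receive Ps = 125 + 10 = 135; x' = 834 − 6·125 = 84.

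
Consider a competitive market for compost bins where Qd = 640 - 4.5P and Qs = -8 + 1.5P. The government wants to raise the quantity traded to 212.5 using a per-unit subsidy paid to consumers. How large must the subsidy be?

At Q = 212.5, invert demand for the buyer price: Pb = (640 − 212.5)/4.5 = 95; invert supply for the seller price: Ps = (212.5 − (-8))/1.5 = 147.
The subsidy must fill the gap: s = Ps − Pb = 147 − 95 = 52.

Required subsidy s = 52 per unit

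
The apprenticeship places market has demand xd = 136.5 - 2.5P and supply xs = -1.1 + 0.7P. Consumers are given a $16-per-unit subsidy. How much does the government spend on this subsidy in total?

Government cost = $604

Pre-subsidy: 136.5 - 2.5P = -1.1 + 0.7P gives P* = 43, x* = 29.
With the rebate, buyers effectively pay Pb = Ps − 16, where Ps is the price sellers receive.
Demand in terms of Ps becomes xd = 136.5 − 2.5(Ps − 16) = 176.5 - 2.5Ps. Setting this equal to supply: 176.5 - 2.5Ps = -1.1 + 0.7Ps, so Ps = 55.5.
Buyers pay Pb = 55.5 − 16 = 39.5; x' = -1.1 + 0.7·55.5 = 37.75.
Government outlay = subsidy × quantity = 16 × 37.75 = 604.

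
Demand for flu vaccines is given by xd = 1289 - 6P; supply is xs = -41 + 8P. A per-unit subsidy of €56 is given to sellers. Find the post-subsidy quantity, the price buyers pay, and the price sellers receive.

Pre-subsidy: 1289 - 6P = -41 + 8P gives P* = 95, x* = 719.
With the subsidy, sellers receive Ps = Pb + 56 for each unit, where Pb is the price buyers pay.
Supply in terms of Pb becomes xs = -41 + 8(Pb + 56) = 407 + 8Pb. Setting this equal to demand: 1289 - 6Pb = 407 + 8Pb, so Pb = 63.
Sellers receive Ps = 63 + 56 = 119; x' = 1289 − 6·63 = 911.

x' = 911; buyers pay €63; sellers receive €119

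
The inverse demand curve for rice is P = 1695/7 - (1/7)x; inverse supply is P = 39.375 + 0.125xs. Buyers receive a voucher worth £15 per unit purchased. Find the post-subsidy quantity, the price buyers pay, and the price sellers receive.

x' = 813; buyers pay £126; sellers receive £141

Pre-subsidy: 1695/7 - (1/7)x = 39.375 + 0.125x gives x* = 757 and P* = 134.
With the rebate, buyers effectively pay Pb = Ps − 15, where Ps is the price sellers receive.
On the curves, Pb = 1695/7 - (1/7)x and Ps = 39.375 + 0.125x; the wedge Ps − Pb = 15 gives 39.375 + 0.125x − (1695/7 - (1/7)x) = 15, so x' = 813.
Then Pb = 1695/7 − (1/7)·813 = 126 and Ps = 39.375 + 0.125·813 = 141.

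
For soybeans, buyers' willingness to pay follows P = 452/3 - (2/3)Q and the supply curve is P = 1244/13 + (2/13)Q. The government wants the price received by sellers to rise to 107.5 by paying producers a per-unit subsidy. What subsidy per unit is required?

Required subsidy s = 8 per unit

At a seller price of 107.5, quantity supplied is -622 + 6.5·107.5 = 76.75.
Buyers absorb 76.75 only when they pay Pb = 452/3 − (2/3)·76.75 = 99.5.
s = Ps − Pb = 107.5 − 99.5 = 8.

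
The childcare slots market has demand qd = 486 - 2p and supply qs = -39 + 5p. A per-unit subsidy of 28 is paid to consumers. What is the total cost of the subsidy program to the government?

Pre-subsidy: 486 - 2p = -39 + 5p gives p* = 75, q* = 336.
With the rebate, buyers effectively pay pb = ps − 28, where ps is the price sellers receive.
Demand in terms of ps becomes qd = 486 − 2(ps − 28) = 542 - 2ps. Setting this equal to supply: 542 - 2ps = -39 + 5ps, so ps = 83.
Buyers pay pb = 83 − 28 = 55; q' = -39 + 5·83 = 376.
Government outlay = subsidy × quantity = 28 × 376 = 10528.

Government cost = 10528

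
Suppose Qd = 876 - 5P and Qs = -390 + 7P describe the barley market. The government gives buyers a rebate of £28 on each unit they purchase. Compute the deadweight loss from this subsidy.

Pre-subsidy: 876 - 5P = -390 + 7P gives P* = 105.5, Q* = 348.5.
With the rebate, buyers effectively pay Pb = Ps − 28, where Ps is the price sellers receive.
Demand in terms of Ps becomes Qd = 876 − 5(Ps − 28) = 1016 - 5Ps. Setting this equal to supply: 1016 - 5Ps = -390 + 7Ps, so Ps = 703/6.
Buyers pay Pb = 703/6 − 28 = 535/6; Q' = -390 + 7·(703/6) = 2581/6.
The subsidy expands output by 2581/6 − 348.5 = 245/3 past the efficient level; on those units the gap between marginal cost and willingness to pay runs from 0 up to 28.
DWL = ½ × 28 × 245/3 = 3430/3.

Deadweight loss = 3430/3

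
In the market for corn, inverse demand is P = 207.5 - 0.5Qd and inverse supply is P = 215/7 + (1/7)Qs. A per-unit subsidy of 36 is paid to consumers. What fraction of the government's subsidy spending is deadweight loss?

Pre-subsidy: 207.5 - 0.5Q = 215/7 + (1/7)Q gives Q* = 275 and P* = 70.
With the rebate, buyers effectively pay Pb = Ps − 36, where Ps is the price sellers receive.
On the curves, Pb = 207.5 - 0.5Q and Ps = 215/7 + (1/7)Q; the wedge Ps − Pb = 36 gives 215/7 + (1/7)Q − (207.5 - 0.5Q) = 36, so Q' = 331.
Then Pb = 207.5 − 0.5·331 = 42 and Ps = 215/7 + (1/7)·331 = 78.
ΔCS = ½(275 + 331)(70 − 42) = 8484; ΔPS = ½(275 + 331)(78 − 70) = 2424.
Government spending = 36 × 331 = 11916.
DWL = ½ × 36 × (331 − 275) = 1008; fraction = 1008 / 11916 = 28/331.

DWL / government spending = 28/331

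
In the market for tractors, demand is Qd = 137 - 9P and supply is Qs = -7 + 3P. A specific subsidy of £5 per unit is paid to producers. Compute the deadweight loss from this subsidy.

Pre-subsidy: 137 - 9P = -7 + 3P gives P* = 12, Q* = 29.
With the subsidy, sellers receive Ps = Pb + 5 for each unit, where Pb is the price buyers pay.
Supply in terms of Pb becomes Qs = -7 + 3(Pb + 5) = 8 + 3Pb. Setting this equal to demand: 137 - 9Pb = 8 + 3Pb, so Pb = 10.75.
Sellers receive Ps = 10.75 + 5 = 15.75; Q' = 137 − 9·10.75 = 40.25.
The subsidy expands output by 40.25 − 29 = 11.25 past the efficient level; on those units the gap between marginal cost and willingness to pay runs from 0 up to 5.
DWL = ½ × 5 × 11.25 = 28.125.

Deadweight loss = £28.125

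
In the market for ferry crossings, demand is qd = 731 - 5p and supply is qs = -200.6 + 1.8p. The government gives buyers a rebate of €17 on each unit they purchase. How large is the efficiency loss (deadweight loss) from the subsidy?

Pre-subsidy: 731 - 5p = -200.6 + 1.8p gives p* = 137, q* = 46.
With the rebate, buyers effectively pay pb = ps − 17, where ps is the price sellers receive.
Demand in terms of ps becomes qd = 731 − 5(ps − 17) = 816 - 5ps. Setting this equal to supply: 816 - 5ps = -200.6 + 1.8ps, so ps = 149.5.
Buyers pay pb = 149.5 − 17 = 132.5; q' = -200.6 + 1.8·149.5 = 68.5.
The subsidy expands output by 68.5 − 46 = 22.5 past the efficient level; on those units the gap between marginal cost and willingness to pay runs from 0 up to 17.
DWL = ½ × 17 × 22.5 = 191.25.

Deadweight loss = €191.25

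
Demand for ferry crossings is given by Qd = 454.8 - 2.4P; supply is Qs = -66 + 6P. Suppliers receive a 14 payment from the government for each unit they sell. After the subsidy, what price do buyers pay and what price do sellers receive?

Buyers pay 52; sellers receive 66

Pre-subsidy: 454.8 - 2.4P = -66 + 6P gives P* = 62, Q* = 306.
With the subsidy, sellers receive Ps = Pb + 14 for each unit, where Pb is the price buyers pay.
Supply in terms of Pb becomes Qs = -66 + 6(Pb + 14) = 18 + 6Pb. Setting this equal to demand: 454.8 - 2.4Pb = 18 + 6Pb, so Pb = 52.
Sellers receive Ps = 52 + 14 = 66; Q' = 454.8 − 2.4·52 = 330.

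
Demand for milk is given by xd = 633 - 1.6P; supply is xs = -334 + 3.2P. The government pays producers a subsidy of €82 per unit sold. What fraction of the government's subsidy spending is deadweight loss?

DWL / government spending = 164/1493

Pre-subsidy: 633 - 1.6P = -334 + 3.2P gives P* = 4835/24, x* = 932/3.
With the subsidy, sellers receive Ps = Pb + 82 for each unit, where Pb is the price buyers pay.
Supply in terms of Pb becomes xs = -334 + 3.2(Pb + 82) = -71.6 + 3.2Pb. Setting this equal to demand: 633 - 1.6Pb = -71.6 + 3.2Pb, so Pb = 3523/24.
Sellers receive Ps = 3523/24 + 82 = 5491/24; x' = 633 − 1.6·(3523/24) = 5972/15.
ΔCS = ½(932/3 + 5972/15)(4835/24 − 3523/24) = 290608/15; ΔPS = ½(932/3 + 5972/15)(5491/24 − 4835/24) = 145304/15.
Government spending = 82 × 5972/15 = 489704/15.
DWL = ½ × 82 × (5972/15 − 932/3) = 53792/15; fraction = (53792/15) / (489704/15) = 164/1493.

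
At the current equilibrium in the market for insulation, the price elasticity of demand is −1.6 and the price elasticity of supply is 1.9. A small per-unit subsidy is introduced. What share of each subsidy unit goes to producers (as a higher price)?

Producer share = 16/35

For a small subsidy around the equilibrium, the benefit split depends on the relative slopes, which at a point are proportional to the elasticities.
Buyer share = εs/(εs + |εd|) = 1.9/(1.9 + 1.6) = 19/35; seller share = |εd|/(εs + |εd|) = 16/35.
So producers capture 16/35 of the subsidy.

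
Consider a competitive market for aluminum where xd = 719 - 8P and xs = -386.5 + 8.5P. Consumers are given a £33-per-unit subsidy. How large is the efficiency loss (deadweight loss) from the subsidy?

Deadweight loss = £2244

Pre-subsidy: 719 - 8P = -386.5 + 8.5P gives P* = 67, x* = 183.
With the rebate, buyers effectively pay Pb = Ps − 33, where Ps is the price sellers receive.
Demand in terms of Ps becomes xd = 719 − 8(Ps − 33) = 983 - 8Ps. Setting this equal to supply: 983 - 8Ps = -386.5 + 8.5Ps, so Ps = 83.
Buyers pay Pb = 83 − 33 = 50; x' = -386.5 + 8.5·83 = 319.
The subsidy expands output by 319 − 183 = 136 past the efficient level; on those units the gap between marginal cost and willingness to pay runs from 0 up to 33.
DWL = ½ × 33 × 136 = 2244.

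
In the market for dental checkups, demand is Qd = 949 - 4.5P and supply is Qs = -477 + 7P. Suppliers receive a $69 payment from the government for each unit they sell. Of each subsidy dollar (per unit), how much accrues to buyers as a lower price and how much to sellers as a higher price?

Buyers gain $42 per unit; sellers gain $27 per unit

Pre-subsidy: 949 - 4.5P = -477 + 7P gives P* = 124, Q* = 391.
With the subsidy, sellers receive Ps = Pb + 69 for each unit, where Pb is the price buyers pay.
Supply in terms of Pb becomes Qs = -477 + 7(Pb + 69) = 6 + 7Pb. Setting this equal to demand: 949 - 4.5Pb = 6 + 7Pb, so Pb = 82.
Sellers receive Ps = 82 + 69 = 151; Q' = 949 − 4.5·82 = 580.
Buyers' price falls by P* − Pb = 124 − 82 = 42; sellers' price rises by Ps − P* = 151 − 124 = 27.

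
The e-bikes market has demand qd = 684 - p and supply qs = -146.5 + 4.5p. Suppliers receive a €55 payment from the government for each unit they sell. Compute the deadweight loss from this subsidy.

Deadweight loss = €1237.5

Pre-subsidy: 684 - p = -146.5 + 4.5p gives p* = 151, q* = 533.
With the subsidy, sellers receive ps = pb + 55 for each unit, where pb is the price buyers pay.
Supply in terms of pb becomes qs = -146.5 + 4.5(pb + 55) = 101 + 4.5pb. Setting this equal to demand: 684 - pb = 101 + 4.5pb, so pb = 106.
Sellers receive ps = 106 + 55 = 161; q' = 684 − 1·106 = 578.
The subsidy expands output by 578 − 533 = 45 past the efficient level; on those units the gap between marginal cost and willingness to pay runs from 0 up to 55.
DWL = ½ × 55 × 45 = 1237.5.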